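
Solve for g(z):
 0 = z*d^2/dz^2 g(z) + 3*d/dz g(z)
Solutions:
 g(z) = C1 + C2/z^2


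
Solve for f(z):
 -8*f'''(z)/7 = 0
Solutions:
 f(z) = C1 + C2*z + C3*z^2


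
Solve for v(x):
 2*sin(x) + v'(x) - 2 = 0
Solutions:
 v(x) = C1 + 2*x + 2*cos(x)


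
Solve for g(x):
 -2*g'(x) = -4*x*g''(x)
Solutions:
 g(x) = C1 + C2*x^(3/2)


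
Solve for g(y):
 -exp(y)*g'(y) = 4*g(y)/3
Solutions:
 g(y) = C1*exp(4*exp(-y)/3)


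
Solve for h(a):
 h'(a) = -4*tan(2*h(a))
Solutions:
 h(a) = -asin(C1*exp(-8*a))/2 + pi/2
 h(a) = asin(C1*exp(-8*a))/2


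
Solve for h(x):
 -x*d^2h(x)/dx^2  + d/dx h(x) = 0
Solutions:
 h(x) = C1 + C2*x^2


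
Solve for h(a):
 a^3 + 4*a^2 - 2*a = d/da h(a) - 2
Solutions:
 h(a) = C1 + a^4/4 + 4*a^3/3 - a^2 + 2*a


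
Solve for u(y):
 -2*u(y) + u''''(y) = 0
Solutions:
 u(y) = C1*exp(-2^(1/4)*y) + C2*exp(2^(1/4)*y) + C3*sin(2^(1/4)*y) + C4*cos(2^(1/4)*y)


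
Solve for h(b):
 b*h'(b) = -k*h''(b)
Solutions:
 h(b) = C1 + C2*sqrt(k)*erf(sqrt(2)*b*sqrt(1/k)/2)


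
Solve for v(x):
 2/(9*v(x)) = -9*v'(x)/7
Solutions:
 v(x) = -sqrt(C1 - 28*x)/9
 v(x) = sqrt(C1 - 28*x)/9


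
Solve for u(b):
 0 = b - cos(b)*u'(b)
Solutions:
 u(b) = C1 + Integral(b/cos(b), b)


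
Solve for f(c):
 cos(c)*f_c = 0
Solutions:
 f(c) = C1


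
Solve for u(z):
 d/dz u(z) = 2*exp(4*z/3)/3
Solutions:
 u(z) = C1 + exp(4*z/3)/2


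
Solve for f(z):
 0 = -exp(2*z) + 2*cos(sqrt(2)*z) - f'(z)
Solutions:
 f(z) = C1 - exp(2*z)/2 + sqrt(2)*sin(sqrt(2)*z)


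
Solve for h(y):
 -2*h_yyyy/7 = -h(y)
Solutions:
 h(y) = C1*exp(-2^(3/4)*7^(1/4)*y/2) + C2*exp(2^(3/4)*7^(1/4)*y/2) + C3*sin(2^(3/4)*7^(1/4)*y/2) + C4*cos(2^(3/4)*7^(1/4)*y/2)


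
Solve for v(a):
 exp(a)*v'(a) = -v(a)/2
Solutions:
 v(a) = C1*exp(exp(-a)/2)


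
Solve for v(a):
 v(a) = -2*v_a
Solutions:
 v(a) = C1*exp(-a/2)


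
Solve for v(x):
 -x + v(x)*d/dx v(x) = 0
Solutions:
 v(x) = -sqrt(C1 + x^2)
 v(x) = sqrt(C1 + x^2)


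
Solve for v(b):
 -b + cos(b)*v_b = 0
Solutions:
 v(b) = C1 + Integral(b/cos(b), b)


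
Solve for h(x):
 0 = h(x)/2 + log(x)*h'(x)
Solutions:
 h(x) = C1*exp(-li(x)/2)


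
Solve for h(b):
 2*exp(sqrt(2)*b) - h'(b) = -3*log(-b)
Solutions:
 h(b) = C1 + 3*b*log(-b) - 3*b + sqrt(2)*exp(sqrt(2)*b)


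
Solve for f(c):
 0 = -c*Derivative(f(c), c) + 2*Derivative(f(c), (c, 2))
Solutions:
 f(c) = C1 + C2*erfi(c/2)


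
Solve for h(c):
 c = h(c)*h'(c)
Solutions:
 h(c) = -sqrt(C1 + c^2)
 h(c) = sqrt(C1 + c^2)


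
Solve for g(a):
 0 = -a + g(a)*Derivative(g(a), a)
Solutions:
 g(a) = -sqrt(C1 + a^2)
 g(a) = sqrt(C1 + a^2)


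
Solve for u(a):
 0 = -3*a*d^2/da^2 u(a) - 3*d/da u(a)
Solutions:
 u(a) = C1 + C2*log(a)


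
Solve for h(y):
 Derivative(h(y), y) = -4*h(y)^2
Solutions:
 h(y) = 1/(C1 + 4*y)


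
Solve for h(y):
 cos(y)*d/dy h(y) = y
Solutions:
 h(y) = C1 + Integral(y/cos(y), y)


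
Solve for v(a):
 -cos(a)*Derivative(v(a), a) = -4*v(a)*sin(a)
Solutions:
 v(a) = C1/cos(a)^4


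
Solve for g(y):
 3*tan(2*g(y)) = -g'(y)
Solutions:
 g(y) = -asin(C1*exp(-6*y))/2 + pi/2
 g(y) = asin(C1*exp(-6*y))/2


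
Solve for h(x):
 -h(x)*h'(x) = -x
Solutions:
 h(x) = -sqrt(C1 + x^2)
 h(x) = sqrt(C1 + x^2)


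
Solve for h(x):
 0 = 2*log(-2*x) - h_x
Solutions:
 h(x) = C1 + 2*x*log(-x) + 2*x*(-1 + log(2))


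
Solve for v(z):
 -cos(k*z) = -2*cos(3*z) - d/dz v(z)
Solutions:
 v(z) = C1 - 2*sin(3*z)/3 + sin(k*z)/k


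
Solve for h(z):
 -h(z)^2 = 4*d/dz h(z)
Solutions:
 h(z) = 4/(C1 + z)


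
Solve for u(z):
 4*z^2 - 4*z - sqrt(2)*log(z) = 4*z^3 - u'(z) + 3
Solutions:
 u(z) = C1 + z^4 - 4*z^3/3 + 2*z^2 + sqrt(2)*z*log(z) - sqrt(2)*z + 3*z


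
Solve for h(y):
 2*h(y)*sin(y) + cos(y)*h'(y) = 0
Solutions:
 h(y) = C1*cos(y)^2


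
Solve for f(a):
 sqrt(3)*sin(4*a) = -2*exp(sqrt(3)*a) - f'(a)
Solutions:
 f(a) = C1 - 2*sqrt(3)*exp(sqrt(3)*a)/3 + sqrt(3)*cos(4*a)/4


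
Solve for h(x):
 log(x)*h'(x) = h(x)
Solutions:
 h(x) = C1*exp(li(x))


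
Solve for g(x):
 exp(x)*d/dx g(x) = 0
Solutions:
 g(x) = C1


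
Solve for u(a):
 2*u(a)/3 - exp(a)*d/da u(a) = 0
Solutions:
 u(a) = C1*exp(-2*exp(-a)/3)


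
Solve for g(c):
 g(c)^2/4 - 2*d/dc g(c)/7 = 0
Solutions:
 g(c) = -8/(C1 + 7*c)


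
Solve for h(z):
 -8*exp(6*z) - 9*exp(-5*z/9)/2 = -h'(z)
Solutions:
 h(z) = C1 + 4*exp(6*z)/3 - 81*exp(-5*z/9)/10


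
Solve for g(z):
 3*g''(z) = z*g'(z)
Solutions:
 g(z) = C1 + C2*erfi(sqrt(6)*z/6)


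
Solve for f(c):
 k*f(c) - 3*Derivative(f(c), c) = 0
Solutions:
 f(c) = C1*exp(c*k/3)


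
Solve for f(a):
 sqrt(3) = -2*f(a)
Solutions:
 f(a) = -sqrt(3)/2


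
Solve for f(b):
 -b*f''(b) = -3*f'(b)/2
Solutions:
 f(b) = C1 + C2*b^(5/2)


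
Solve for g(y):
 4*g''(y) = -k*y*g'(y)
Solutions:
 g(y) = Piecewise((-sqrt(2)*sqrt(pi)*C1*erf(sqrt(2)*sqrt(k)*y/4)/sqrt(k) - C2, (k > 0) | (k < 0)), (-C1*y - C2, True))


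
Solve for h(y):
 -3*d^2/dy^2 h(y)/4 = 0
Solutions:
 h(y) = C1 + C2*y


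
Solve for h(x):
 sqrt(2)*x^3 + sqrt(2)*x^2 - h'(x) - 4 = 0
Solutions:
 h(x) = C1 + sqrt(2)*x^4/4 + sqrt(2)*x^3/3 - 4*x


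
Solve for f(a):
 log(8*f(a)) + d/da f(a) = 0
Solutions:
 Integral(1/(log(_y) + 3*log(2)), (_y, f(a))) = C1 - a


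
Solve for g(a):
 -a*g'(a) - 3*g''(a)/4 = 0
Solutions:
 g(a) = C1 + C2*erf(sqrt(6)*a/3)


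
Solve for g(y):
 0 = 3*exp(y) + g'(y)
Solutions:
 g(y) = C1 - 3*exp(y)


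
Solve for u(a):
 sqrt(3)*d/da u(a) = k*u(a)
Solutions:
 u(a) = C1*exp(sqrt(3)*a*k/3)


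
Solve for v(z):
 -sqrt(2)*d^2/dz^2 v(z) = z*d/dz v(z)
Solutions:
 v(z) = C1 + C2*erf(2^(1/4)*z/2)


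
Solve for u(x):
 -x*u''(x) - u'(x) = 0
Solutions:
 u(x) = C1 + C2*log(x)


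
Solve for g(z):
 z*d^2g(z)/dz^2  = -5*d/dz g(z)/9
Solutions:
 g(z) = C1 + C2*z^(4/9)


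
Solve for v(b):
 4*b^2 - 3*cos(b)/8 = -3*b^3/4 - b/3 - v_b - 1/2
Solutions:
 v(b) = C1 - 3*b^4/16 - 4*b^3/3 - b^2/6 - b/2 + 3*sin(b)/8


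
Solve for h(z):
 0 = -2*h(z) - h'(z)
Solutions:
 h(z) = C1*exp(-2*z)


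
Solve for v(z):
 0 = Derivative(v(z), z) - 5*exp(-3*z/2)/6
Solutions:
 v(z) = C1 - 5*exp(-3*z/2)/9


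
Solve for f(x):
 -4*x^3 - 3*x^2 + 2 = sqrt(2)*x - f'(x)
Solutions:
 f(x) = C1 + x^4 + x^3 + sqrt(2)*x^2/2 - 2*x


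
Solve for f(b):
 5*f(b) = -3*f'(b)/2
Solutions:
 f(b) = C1*exp(-10*b/3)


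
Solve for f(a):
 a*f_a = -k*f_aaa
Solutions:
 f(a) = C1 + Integral(C2*airyai(a*(-1/k)^(1/3)) + C3*airybi(a*(-1/k)^(1/3)), a)


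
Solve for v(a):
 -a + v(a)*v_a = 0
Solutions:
 v(a) = -sqrt(C1 + a^2)
 v(a) = sqrt(C1 + a^2)


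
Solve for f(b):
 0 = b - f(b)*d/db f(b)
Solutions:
 f(b) = -sqrt(C1 + b^2)
 f(b) = sqrt(C1 + b^2)


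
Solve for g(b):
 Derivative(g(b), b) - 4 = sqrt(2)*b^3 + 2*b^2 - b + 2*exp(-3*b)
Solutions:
 g(b) = C1 + sqrt(2)*b^4/4 + 2*b^3/3 - b^2/2 + 4*b - 2*exp(-3*b)/3


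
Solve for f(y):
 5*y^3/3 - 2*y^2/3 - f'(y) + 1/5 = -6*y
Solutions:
 f(y) = C1 + 5*y^4/12 - 2*y^3/9 + 3*y^2 + y/5


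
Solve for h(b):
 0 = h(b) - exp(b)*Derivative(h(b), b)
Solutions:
 h(b) = C1*exp(-exp(-b))


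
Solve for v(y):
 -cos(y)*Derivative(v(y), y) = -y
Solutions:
 v(y) = C1 + Integral(y/cos(y), y)


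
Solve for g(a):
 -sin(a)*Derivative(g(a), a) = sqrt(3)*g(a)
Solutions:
 g(a) = C1*(cos(a) + 1)^(sqrt(3)/2)/(cos(a) - 1)^(sqrt(3)/2)


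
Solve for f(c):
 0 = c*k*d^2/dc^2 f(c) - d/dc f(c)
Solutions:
 f(c) = C1 + c^(((re(k) + 1)*re(k) + im(k)^2)/(re(k)^2 + im(k)^2))*(C2*sin(log(c)*Abs(im(k))/(re(k)^2 + im(k)^2)) + C3*cos(log(c)*im(k)/(re(k)^2 + im(k)^2)))


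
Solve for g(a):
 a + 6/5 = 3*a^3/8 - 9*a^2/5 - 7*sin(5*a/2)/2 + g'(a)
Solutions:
 g(a) = C1 - 3*a^4/32 + 3*a^3/5 + a^2/2 + 6*a/5 - 7*cos(5*a/2)/5


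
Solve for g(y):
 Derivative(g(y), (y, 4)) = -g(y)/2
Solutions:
 g(y) = (C1*sin(2^(1/4)*y/2) + C2*cos(2^(1/4)*y/2))*exp(-2^(1/4)*y/2) + (C3*sin(2^(1/4)*y/2) + C4*cos(2^(1/4)*y/2))*exp(2^(1/4)*y/2)


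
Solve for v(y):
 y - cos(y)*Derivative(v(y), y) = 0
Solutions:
 v(y) = C1 + Integral(y/cos(y), y)


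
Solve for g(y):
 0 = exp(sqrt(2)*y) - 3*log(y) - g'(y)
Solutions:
 g(y) = C1 - 3*y*log(y) + 3*y + sqrt(2)*exp(sqrt(2)*y)/2


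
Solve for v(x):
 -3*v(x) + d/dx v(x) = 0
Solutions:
 v(x) = C1*exp(3*x)


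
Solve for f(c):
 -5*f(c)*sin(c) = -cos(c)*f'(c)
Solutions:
 f(c) = C1/cos(c)^5


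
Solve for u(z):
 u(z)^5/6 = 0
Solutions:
 u(z) = 0


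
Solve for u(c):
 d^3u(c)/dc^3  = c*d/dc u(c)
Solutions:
 u(c) = C1 + Integral(C2*airyai(c) + C3*airybi(c), c)


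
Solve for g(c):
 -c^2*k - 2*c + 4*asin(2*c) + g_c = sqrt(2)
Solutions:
 g(c) = C1 + c^3*k/3 + c^2 - 4*c*asin(2*c) + sqrt(2)*c - 2*sqrt(1 - 4*c^2)


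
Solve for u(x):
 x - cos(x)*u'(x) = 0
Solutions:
 u(x) = C1 + Integral(x/cos(x), x)


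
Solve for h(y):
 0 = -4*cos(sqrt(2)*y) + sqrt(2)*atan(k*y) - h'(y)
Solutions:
 h(y) = C1 + sqrt(2)*Piecewise((y*atan(k*y) - log(k^2*y^2 + 1)/(2*k), Ne(k, 0)), (0, True)) - 2*sqrt(2)*sin(sqrt(2)*y)


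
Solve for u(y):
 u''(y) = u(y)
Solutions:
 u(y) = C1*exp(-y) + C2*exp(y)


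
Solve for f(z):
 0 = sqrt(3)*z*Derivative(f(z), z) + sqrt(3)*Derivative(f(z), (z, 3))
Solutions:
 f(z) = C1 + Integral(C2*airyai(-z) + C3*airybi(-z), z)


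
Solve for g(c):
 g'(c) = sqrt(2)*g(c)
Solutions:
 g(c) = C1*exp(sqrt(2)*c)


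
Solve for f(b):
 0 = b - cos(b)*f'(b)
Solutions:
 f(b) = C1 + Integral(b/cos(b), b)


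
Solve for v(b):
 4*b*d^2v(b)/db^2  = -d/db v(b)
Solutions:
 v(b) = C1 + C2*b^(3/4)


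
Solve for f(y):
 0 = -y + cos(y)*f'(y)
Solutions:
 f(y) = C1 + Integral(y/cos(y), y)


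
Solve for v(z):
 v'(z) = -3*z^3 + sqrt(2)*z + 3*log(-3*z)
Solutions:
 v(z) = C1 - 3*z^4/4 + sqrt(2)*z^2/2 + 3*z*log(-z) + 3*z*(-1 + log(3))


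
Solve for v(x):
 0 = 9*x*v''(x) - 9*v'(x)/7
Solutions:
 v(x) = C1 + C2*x^(8/7)


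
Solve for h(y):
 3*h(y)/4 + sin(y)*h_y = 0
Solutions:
 h(y) = C1*(cos(y) + 1)^(3/8)/(cos(y) - 1)^(3/8)


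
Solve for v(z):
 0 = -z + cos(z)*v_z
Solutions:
 v(z) = C1 + Integral(z/cos(z), z)


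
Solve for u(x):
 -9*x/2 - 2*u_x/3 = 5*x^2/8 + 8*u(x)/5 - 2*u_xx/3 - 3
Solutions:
 u(x) = C1*exp(x*(5 - sqrt(265))/10) + C2*exp(x*(5 + sqrt(265))/10) - 25*x^2/64 - 955*x/384 + 11915/4608


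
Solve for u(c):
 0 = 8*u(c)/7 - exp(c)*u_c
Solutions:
 u(c) = C1*exp(-8*exp(-c)/7)


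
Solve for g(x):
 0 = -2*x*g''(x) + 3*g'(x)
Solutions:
 g(x) = C1 + C2*x^(5/2)


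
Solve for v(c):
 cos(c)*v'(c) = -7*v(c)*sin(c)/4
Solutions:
 v(c) = C1*cos(c)^(7/4)


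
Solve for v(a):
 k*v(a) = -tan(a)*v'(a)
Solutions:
 v(a) = C1*exp(-k*log(sin(a)))


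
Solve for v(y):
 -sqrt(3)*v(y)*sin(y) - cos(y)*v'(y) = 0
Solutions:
 v(y) = C1*cos(y)^(sqrt(3))


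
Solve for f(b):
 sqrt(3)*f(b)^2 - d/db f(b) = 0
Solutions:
 f(b) = -1/(C1 + sqrt(3)*b)


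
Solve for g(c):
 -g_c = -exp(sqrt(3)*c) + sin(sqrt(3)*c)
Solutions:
 g(c) = C1 + sqrt(3)*exp(sqrt(3)*c)/3 + sqrt(3)*cos(sqrt(3)*c)/3


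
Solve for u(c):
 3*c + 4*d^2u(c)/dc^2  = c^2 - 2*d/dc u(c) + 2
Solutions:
 u(c) = C1 + C2*exp(-c/2) + c^3/6 - 7*c^2/4 + 8*c


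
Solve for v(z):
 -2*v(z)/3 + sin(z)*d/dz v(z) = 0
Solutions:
 v(z) = C1*(cos(z) - 1)^(1/3)/(cos(z) + 1)^(1/3)


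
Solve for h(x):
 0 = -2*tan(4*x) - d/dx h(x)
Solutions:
 h(x) = C1 + log(cos(4*x))/2


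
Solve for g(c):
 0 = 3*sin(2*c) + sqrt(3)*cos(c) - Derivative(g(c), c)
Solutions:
 g(c) = C1 + 3*sin(c)^2 + sqrt(3)*sin(c)


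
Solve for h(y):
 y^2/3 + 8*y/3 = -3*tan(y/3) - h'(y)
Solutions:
 h(y) = C1 - y^3/9 - 4*y^2/3 + 9*log(cos(y/3))


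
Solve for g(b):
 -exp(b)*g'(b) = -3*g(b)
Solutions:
 g(b) = C1*exp(-3*exp(-b))


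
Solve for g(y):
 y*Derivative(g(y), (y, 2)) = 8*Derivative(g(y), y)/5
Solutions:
 g(y) = C1 + C2*y^(13/5)


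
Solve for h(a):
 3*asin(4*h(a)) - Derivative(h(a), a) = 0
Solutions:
 Integral(1/asin(4*_y), (_y, h(a))) = C1 + 3*a


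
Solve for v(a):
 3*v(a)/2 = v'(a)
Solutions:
 v(a) = C1*exp(3*a/2)


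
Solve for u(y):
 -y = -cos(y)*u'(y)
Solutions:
 u(y) = C1 + Integral(y/cos(y), y)


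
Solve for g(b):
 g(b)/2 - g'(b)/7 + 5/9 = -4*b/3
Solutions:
 g(b) = C1*exp(7*b/2) - 8*b/3 - 118/63


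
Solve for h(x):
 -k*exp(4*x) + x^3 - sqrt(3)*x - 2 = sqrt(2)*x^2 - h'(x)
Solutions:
 h(x) = C1 + k*exp(4*x)/4 - x^4/4 + sqrt(2)*x^3/3 + sqrt(3)*x^2/2 + 2*x


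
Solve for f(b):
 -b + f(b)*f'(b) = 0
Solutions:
 f(b) = -sqrt(C1 + b^2)
 f(b) = sqrt(C1 + b^2)


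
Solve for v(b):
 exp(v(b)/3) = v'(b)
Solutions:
 v(b) = 3*log(-1/(C1 + b)) + 3*log(3)


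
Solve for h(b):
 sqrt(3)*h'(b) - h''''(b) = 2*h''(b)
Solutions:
 h(b) = C1 + C2*exp(-2^(1/3)*sqrt(3)*b*(-4/(9 + sqrt(113))^(1/3) + 2^(1/3)*(9 + sqrt(113))^(1/3))/12)*sin(2^(1/3)*b*((9 + sqrt(113))^(-1/3) + 2^(1/3)*(9 + sqrt(113))^(1/3)/4)) + C3*exp(-2^(1/3)*sqrt(3)*b*(-4/(9 + sqrt(113))^(1/3) + 2^(1/3)*(9 + sqrt(113))^(1/3))/12)*cos(2^(1/3)*b*((9 + sqrt(113))^(-1/3) + 2^(1/3)*(9 + sqrt(113))^(1/3)/4)) + C4*exp(2^(1/3)*sqrt(3)*b*(-4/(9 + sqrt(113))^(1/3) + 2^(1/3)*(9 + sqrt(113))^(1/3))/6)


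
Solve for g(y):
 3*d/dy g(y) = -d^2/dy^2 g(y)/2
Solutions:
 g(y) = C1 + C2*exp(-6*y)


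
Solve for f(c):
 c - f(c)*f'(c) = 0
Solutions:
 f(c) = -sqrt(C1 + c^2)
 f(c) = sqrt(C1 + c^2)


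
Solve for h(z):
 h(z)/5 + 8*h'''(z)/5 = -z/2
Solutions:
 h(z) = C3*exp(-z/2) - 5*z/2 + (C1*sin(sqrt(3)*z/4) + C2*cos(sqrt(3)*z/4))*exp(z/4)


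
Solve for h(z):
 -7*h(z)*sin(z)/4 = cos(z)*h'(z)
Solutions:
 h(z) = C1*cos(z)^(7/4)


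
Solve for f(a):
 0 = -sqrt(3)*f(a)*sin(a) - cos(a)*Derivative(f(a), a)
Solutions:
 f(a) = C1*cos(a)^(sqrt(3))


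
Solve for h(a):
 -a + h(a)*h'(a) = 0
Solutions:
 h(a) = -sqrt(C1 + a^2)
 h(a) = sqrt(C1 + a^2)


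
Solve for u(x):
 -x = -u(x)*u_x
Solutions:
 u(x) = -sqrt(C1 + x^2)
 u(x) = sqrt(C1 + x^2)


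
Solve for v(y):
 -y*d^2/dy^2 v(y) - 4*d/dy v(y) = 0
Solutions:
 v(y) = C1 + C2/y^3


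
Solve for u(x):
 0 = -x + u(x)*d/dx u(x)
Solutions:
 u(x) = -sqrt(C1 + x^2)
 u(x) = sqrt(C1 + x^2)


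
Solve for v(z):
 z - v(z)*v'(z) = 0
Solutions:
 v(z) = -sqrt(C1 + z^2)
 v(z) = sqrt(C1 + z^2)


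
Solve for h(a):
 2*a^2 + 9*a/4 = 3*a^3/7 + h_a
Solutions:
 h(a) = C1 - 3*a^4/28 + 2*a^3/3 + 9*a^2/8


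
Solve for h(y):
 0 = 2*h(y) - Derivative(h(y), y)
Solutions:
 h(y) = C1*exp(2*y)


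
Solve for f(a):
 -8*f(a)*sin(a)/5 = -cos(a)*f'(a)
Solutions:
 f(a) = C1/cos(a)^(8/5)


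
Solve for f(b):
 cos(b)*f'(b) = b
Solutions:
 f(b) = C1 + Integral(b/cos(b), b)


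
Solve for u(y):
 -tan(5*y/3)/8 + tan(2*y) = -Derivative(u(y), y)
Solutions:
 u(y) = C1 - 3*log(cos(5*y/3))/40 + log(cos(2*y))/2


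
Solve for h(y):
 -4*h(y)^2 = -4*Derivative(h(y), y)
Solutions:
 h(y) = -1/(C1 + y)


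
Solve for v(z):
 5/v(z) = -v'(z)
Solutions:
 v(z) = -sqrt(C1 - 10*z)
 v(z) = sqrt(C1 - 10*z)


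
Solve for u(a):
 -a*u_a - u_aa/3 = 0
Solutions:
 u(a) = C1 + C2*erf(sqrt(6)*a/2)


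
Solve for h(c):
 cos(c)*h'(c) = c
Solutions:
 h(c) = C1 + Integral(c/cos(c), c)


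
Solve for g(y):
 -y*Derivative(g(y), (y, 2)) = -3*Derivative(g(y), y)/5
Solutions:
 g(y) = C1 + C2*y^(8/5)


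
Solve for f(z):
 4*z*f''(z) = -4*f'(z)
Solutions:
 f(z) = C1 + C2*log(z)


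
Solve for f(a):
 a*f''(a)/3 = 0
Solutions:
 f(a) = C1 + C2*a


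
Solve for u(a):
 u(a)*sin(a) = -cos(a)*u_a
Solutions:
 u(a) = C1*cos(a)


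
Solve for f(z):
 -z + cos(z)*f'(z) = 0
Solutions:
 f(z) = C1 + Integral(z/cos(z), z)


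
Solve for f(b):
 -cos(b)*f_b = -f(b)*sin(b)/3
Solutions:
 f(b) = C1/cos(b)^(1/3)


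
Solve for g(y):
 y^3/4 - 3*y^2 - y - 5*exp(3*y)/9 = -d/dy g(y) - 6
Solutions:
 g(y) = C1 - y^4/16 + y^3 + y^2/2 - 6*y + 5*exp(3*y)/27


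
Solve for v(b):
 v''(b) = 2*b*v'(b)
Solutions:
 v(b) = C1 + C2*erfi(b)


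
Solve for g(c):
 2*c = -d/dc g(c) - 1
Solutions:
 g(c) = C1 - c^2 - c


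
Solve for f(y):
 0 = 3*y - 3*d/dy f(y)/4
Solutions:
 f(y) = C1 + 2*y^2


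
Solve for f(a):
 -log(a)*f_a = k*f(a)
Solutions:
 f(a) = C1*exp(-k*li(a))


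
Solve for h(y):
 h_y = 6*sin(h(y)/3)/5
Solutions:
 -6*y/5 + 3*log(cos(h(y)/3) - 1)/2 - 3*log(cos(h(y)/3) + 1)/2 = C1


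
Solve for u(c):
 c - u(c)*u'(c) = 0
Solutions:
 u(c) = -sqrt(C1 + c^2)
 u(c) = sqrt(C1 + c^2)


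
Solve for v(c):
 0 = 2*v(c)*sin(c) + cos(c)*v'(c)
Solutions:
 v(c) = C1*cos(c)^2


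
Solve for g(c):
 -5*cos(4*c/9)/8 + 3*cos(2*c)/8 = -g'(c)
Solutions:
 g(c) = C1 + 45*sin(4*c/9)/32 - 3*sin(2*c)/16


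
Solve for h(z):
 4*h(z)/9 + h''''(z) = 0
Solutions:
 h(z) = (C1*sin(sqrt(3)*z/3) + C2*cos(sqrt(3)*z/3))*exp(-sqrt(3)*z/3) + (C3*sin(sqrt(3)*z/3) + C4*cos(sqrt(3)*z/3))*exp(sqrt(3)*z/3)


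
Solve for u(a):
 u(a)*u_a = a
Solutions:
 u(a) = -sqrt(C1 + a^2)
 u(a) = sqrt(C1 + a^2)


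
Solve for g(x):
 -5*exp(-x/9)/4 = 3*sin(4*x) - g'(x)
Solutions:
 g(x) = C1 - 3*cos(4*x)/4 - 45*exp(-x/9)/4


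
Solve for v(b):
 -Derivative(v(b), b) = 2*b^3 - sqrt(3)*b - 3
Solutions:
 v(b) = C1 - b^4/2 + sqrt(3)*b^2/2 + 3*b


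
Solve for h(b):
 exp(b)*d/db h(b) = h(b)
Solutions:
 h(b) = C1*exp(-exp(-b))


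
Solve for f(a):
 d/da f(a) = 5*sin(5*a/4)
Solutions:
 f(a) = C1 - 4*cos(5*a/4)


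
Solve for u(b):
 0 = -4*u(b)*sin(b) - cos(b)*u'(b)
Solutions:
 u(b) = C1*cos(b)^4


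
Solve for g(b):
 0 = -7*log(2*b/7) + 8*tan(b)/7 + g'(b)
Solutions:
 g(b) = C1 + 7*b*log(b) - 7*b*log(7) - 7*b + 7*b*log(2) + 8*log(cos(b))/7


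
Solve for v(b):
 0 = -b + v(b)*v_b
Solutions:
 v(b) = -sqrt(C1 + b^2)
 v(b) = sqrt(C1 + b^2)


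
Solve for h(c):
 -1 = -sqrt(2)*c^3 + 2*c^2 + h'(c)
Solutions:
 h(c) = C1 + sqrt(2)*c^4/4 - 2*c^3/3 - c


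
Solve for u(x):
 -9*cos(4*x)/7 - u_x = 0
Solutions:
 u(x) = C1 - 9*sin(4*x)/28


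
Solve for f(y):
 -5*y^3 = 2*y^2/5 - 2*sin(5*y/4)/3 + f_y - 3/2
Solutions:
 f(y) = C1 - 5*y^4/4 - 2*y^3/15 + 3*y/2 - 8*cos(5*y/4)/15


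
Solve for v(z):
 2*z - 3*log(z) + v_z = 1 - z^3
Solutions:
 v(z) = C1 - z^4/4 - z^2 + 3*z*log(z) - 2*z


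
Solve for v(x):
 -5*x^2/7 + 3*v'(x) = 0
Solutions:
 v(x) = C1 + 5*x^3/63


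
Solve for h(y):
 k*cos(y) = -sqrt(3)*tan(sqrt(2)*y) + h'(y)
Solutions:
 h(y) = C1 + k*sin(y) - sqrt(6)*log(cos(sqrt(2)*y))/2


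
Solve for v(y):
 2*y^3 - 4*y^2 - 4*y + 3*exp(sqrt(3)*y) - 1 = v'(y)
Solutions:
 v(y) = C1 + y^4/2 - 4*y^3/3 - 2*y^2 - y + sqrt(3)*exp(sqrt(3)*y)


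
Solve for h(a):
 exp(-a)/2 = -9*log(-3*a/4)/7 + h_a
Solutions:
 h(a) = C1 + 9*a*log(-a)/7 + 9*a*(-2*log(2) - 1 + log(3))/7 - exp(-a)/2


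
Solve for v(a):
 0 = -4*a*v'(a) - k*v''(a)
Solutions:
 v(a) = C1 + C2*sqrt(k)*erf(sqrt(2)*a*sqrt(1/k))


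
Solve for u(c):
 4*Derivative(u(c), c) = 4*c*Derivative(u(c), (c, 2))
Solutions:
 u(c) = C1 + C2*c^2


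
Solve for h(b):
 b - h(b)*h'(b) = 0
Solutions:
 h(b) = -sqrt(C1 + b^2)
 h(b) = sqrt(C1 + b^2)


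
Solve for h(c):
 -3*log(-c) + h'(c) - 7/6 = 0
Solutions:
 h(c) = C1 + 3*c*log(-c) - 11*c/6


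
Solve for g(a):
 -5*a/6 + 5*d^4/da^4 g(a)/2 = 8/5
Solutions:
 g(a) = C1 + C2*a + C3*a^2 + C4*a^3 + a^5/360 + 2*a^4/75


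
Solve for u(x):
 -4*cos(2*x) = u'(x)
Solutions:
 u(x) = C1 - 2*sin(2*x)


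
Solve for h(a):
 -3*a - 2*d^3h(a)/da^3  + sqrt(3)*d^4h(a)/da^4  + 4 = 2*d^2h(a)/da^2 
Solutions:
 h(a) = C1 + C2*a + C3*exp(sqrt(3)*a*(1 - sqrt(1 + 2*sqrt(3)))/3) + C4*exp(sqrt(3)*a*(1 + sqrt(1 + 2*sqrt(3)))/3) - a^3/4 + 7*a^2/4


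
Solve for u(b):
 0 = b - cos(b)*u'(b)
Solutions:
 u(b) = C1 + Integral(b/cos(b), b)


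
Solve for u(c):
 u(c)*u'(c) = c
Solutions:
 u(c) = -sqrt(C1 + c^2)
 u(c) = sqrt(C1 + c^2)


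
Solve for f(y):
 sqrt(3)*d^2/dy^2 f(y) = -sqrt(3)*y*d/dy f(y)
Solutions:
 f(y) = C1 + C2*erf(sqrt(2)*y/2)


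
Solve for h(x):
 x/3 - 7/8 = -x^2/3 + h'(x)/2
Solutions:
 h(x) = C1 + 2*x^3/9 + x^2/3 - 7*x/4


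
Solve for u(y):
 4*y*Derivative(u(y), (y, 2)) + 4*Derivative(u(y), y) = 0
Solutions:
 u(y) = C1 + C2*log(y)


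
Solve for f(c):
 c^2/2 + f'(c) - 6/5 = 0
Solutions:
 f(c) = C1 - c^3/6 + 6*c/5


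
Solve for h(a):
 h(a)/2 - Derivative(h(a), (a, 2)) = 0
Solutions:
 h(a) = C1*exp(-sqrt(2)*a/2) + C2*exp(sqrt(2)*a/2)


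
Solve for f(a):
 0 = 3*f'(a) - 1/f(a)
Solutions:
 f(a) = -sqrt(C1 + 6*a)/3
 f(a) = sqrt(C1 + 6*a)/3


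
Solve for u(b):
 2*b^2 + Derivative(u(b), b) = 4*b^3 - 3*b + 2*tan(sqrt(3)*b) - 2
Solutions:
 u(b) = C1 + b^4 - 2*b^3/3 - 3*b^2/2 - 2*b - 2*sqrt(3)*log(cos(sqrt(3)*b))/3


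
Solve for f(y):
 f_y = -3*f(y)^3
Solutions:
 f(y) = -sqrt(2)*sqrt(-1/(C1 - 3*y))/2
 f(y) = sqrt(2)*sqrt(-1/(C1 - 3*y))/2


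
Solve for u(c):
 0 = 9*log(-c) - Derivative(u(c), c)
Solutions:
 u(c) = C1 + 9*c*log(-c) - 9*c


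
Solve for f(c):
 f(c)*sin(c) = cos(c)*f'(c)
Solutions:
 f(c) = C1/cos(c)


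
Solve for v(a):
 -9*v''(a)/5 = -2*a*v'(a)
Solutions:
 v(a) = C1 + C2*erfi(sqrt(5)*a/3)


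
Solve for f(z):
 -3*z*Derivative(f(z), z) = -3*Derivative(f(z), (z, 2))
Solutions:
 f(z) = C1 + C2*erfi(sqrt(2)*z/2)


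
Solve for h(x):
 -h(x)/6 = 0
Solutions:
 h(x) = 0


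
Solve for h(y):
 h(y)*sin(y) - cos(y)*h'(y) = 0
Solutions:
 h(y) = C1/cos(y)


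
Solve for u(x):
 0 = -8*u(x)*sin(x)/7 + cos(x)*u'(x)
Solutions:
 u(x) = C1/cos(x)^(8/7)


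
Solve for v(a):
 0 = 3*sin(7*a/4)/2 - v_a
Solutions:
 v(a) = C1 - 6*cos(7*a/4)/7


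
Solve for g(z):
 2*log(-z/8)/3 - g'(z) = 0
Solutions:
 g(z) = C1 + 2*z*log(-z)/3 + z*(-2*log(2) - 2/3)


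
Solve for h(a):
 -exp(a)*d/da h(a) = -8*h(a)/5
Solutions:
 h(a) = C1*exp(-8*exp(-a)/5)


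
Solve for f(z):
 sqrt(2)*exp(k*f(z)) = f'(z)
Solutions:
 f(z) = Piecewise((log(-1/(C1*k + sqrt(2)*k*z))/k, Ne(k, 0)), (nan, True))
 f(z) = Piecewise((C1 + sqrt(2)*z, Eq(k, 0)), (nan, True))


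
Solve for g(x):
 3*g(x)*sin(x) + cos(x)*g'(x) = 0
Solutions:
 g(x) = C1*cos(x)^3


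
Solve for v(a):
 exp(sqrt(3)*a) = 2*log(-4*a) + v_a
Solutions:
 v(a) = C1 - 2*a*log(-a) + 2*a*(1 - 2*log(2)) + sqrt(3)*exp(sqrt(3)*a)/3


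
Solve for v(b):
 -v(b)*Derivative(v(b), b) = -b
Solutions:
 v(b) = -sqrt(C1 + b^2)
 v(b) = sqrt(C1 + b^2)


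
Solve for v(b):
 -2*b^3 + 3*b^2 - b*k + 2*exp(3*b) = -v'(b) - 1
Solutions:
 v(b) = C1 + b^4/2 - b^3 + b^2*k/2 - b - 2*exp(3*b)/3


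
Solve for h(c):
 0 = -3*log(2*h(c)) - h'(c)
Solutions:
 Integral(1/(log(_y) + log(2)), (_y, h(c)))/3 = C1 - c


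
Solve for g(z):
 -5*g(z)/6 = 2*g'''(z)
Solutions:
 g(z) = C3*exp(z*(-90^(1/3) + 3*10^(1/3)*3^(2/3))/24)*sin(10^(1/3)*3^(1/6)*z/4) + C4*exp(z*(-90^(1/3) + 3*10^(1/3)*3^(2/3))/24)*cos(10^(1/3)*3^(1/6)*z/4) + C5*exp(-z*(90^(1/3) + 3*10^(1/3)*3^(2/3))/24) + (C1*sin(10^(1/3)*3^(1/6)*z/4) + C2*cos(10^(1/3)*3^(1/6)*z/4))*exp(90^(1/3)*z/12)


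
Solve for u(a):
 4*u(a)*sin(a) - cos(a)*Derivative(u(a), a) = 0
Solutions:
 u(a) = C1/cos(a)^4


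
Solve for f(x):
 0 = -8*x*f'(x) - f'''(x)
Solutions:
 f(x) = C1 + Integral(C2*airyai(-2*x) + C3*airybi(-2*x), x)


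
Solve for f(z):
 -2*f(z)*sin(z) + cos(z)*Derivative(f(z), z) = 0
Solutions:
 f(z) = C1/cos(z)^2


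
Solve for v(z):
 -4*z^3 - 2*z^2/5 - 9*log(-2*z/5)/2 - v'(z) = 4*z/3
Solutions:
 v(z) = C1 - z^4 - 2*z^3/15 - 2*z^2/3 - 9*z*log(-z)/2 + z*(-5*log(2) + log(10)/2 + 9/2 + 4*log(5))


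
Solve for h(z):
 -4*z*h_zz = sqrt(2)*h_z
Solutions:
 h(z) = C1 + C2*z^(1 - sqrt(2)/4)


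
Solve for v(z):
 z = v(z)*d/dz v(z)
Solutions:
 v(z) = -sqrt(C1 + z^2)
 v(z) = sqrt(C1 + z^2)


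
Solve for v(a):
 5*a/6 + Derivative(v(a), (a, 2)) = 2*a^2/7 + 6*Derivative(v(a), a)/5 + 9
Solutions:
 v(a) = C1 + C2*exp(6*a/5) - 5*a^3/63 + 25*a^2/168 - 3655*a/504


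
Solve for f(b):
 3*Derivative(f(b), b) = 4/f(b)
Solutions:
 f(b) = -sqrt(C1 + 24*b)/3
 f(b) = sqrt(C1 + 24*b)/3


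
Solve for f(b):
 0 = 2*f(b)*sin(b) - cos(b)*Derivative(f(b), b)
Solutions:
 f(b) = C1/cos(b)^2


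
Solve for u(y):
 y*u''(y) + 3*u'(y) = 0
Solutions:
 u(y) = C1 + C2/y^2


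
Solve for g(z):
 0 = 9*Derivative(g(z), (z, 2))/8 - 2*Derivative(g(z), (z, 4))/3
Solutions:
 g(z) = C1 + C2*z + C3*exp(-3*sqrt(3)*z/4) + C4*exp(3*sqrt(3)*z/4)


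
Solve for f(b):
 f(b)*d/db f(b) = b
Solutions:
 f(b) = -sqrt(C1 + b^2)
 f(b) = sqrt(C1 + b^2)


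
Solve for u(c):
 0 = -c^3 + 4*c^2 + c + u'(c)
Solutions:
 u(c) = C1 + c^4/4 - 4*c^3/3 - c^2/2


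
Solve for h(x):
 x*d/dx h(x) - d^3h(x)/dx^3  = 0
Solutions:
 h(x) = C1 + Integral(C2*airyai(x) + C3*airybi(x), x)


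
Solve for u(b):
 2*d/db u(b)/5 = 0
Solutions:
 u(b) = C1


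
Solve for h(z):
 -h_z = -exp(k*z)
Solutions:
 h(z) = C1 + exp(k*z)/k


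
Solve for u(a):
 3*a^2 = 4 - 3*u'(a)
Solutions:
 u(a) = C1 - a^3/3 + 4*a/3


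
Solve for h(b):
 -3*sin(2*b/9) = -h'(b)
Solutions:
 h(b) = C1 - 27*cos(2*b/9)/2


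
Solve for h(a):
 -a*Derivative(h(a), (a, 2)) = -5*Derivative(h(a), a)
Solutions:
 h(a) = C1 + C2*a^6


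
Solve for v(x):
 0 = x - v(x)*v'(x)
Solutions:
 v(x) = -sqrt(C1 + x^2)
 v(x) = sqrt(C1 + x^2)


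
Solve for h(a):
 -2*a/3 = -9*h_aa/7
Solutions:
 h(a) = C1 + C2*a + 7*a^3/81


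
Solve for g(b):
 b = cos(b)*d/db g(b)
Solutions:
 g(b) = C1 + Integral(b/cos(b), b)


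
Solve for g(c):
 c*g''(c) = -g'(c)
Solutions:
 g(c) = C1 + C2*log(c)


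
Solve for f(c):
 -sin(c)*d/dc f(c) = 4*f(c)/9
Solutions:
 f(c) = C1*(cos(c) + 1)^(2/9)/(cos(c) - 1)^(2/9)


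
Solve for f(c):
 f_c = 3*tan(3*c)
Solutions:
 f(c) = C1 - log(cos(3*c))


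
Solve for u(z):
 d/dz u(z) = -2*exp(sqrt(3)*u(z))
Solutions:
 u(z) = sqrt(3)*(2*log(1/(C1 + 2*z)) - log(3))/6


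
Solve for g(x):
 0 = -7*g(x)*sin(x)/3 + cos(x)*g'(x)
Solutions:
 g(x) = C1/cos(x)^(7/3)


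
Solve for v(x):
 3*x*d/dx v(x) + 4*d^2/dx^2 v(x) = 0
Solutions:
 v(x) = C1 + C2*erf(sqrt(6)*x/4)


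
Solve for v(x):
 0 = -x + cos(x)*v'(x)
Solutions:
 v(x) = C1 + Integral(x/cos(x), x)


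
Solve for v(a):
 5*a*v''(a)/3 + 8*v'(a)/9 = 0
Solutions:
 v(a) = C1 + C2*a^(7/15)


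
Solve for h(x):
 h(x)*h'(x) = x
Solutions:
 h(x) = -sqrt(C1 + x^2)
 h(x) = sqrt(C1 + x^2)


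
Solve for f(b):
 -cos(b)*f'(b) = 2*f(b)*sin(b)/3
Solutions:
 f(b) = C1*cos(b)^(2/3)


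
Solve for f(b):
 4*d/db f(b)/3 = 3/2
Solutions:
 f(b) = C1 + 9*b/8


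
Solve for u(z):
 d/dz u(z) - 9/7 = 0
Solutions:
 u(z) = C1 + 9*z/7


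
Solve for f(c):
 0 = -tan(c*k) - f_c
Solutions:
 f(c) = C1 - Piecewise((-log(cos(c*k))/k, Ne(k, 0)), (0, True))


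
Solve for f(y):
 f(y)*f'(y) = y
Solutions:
 f(y) = -sqrt(C1 + y^2)
 f(y) = sqrt(C1 + y^2)


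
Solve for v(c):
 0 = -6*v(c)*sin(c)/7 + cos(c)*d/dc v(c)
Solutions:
 v(c) = C1/cos(c)^(6/7)


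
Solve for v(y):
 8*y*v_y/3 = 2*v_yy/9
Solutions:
 v(y) = C1 + C2*erfi(sqrt(6)*y)


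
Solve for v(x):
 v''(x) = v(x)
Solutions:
 v(x) = C1*exp(-x) + C2*exp(x)


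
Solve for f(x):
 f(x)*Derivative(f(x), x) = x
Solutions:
 f(x) = -sqrt(C1 + x^2)
 f(x) = sqrt(C1 + x^2)


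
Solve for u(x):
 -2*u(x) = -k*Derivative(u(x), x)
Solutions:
 u(x) = C1*exp(2*x/k)


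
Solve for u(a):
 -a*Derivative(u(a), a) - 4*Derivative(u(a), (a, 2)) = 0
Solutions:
 u(a) = C1 + C2*erf(sqrt(2)*a/4)


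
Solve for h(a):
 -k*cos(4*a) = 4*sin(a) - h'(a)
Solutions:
 h(a) = C1 + k*sin(4*a)/4 - 4*cos(a)


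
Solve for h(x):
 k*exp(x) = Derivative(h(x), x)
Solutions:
 h(x) = C1 + k*exp(x)


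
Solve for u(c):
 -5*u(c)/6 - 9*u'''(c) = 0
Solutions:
 u(c) = C3*exp(-2^(2/3)*5^(1/3)*c/6) + (C1*sin(2^(2/3)*sqrt(3)*5^(1/3)*c/12) + C2*cos(2^(2/3)*sqrt(3)*5^(1/3)*c/12))*exp(2^(2/3)*5^(1/3)*c/12)


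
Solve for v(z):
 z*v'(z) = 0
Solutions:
 v(z) = C1


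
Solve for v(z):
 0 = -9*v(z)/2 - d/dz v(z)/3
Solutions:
 v(z) = C1*exp(-27*z/2)


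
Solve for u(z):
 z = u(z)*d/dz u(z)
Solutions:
 u(z) = -sqrt(C1 + z^2)
 u(z) = sqrt(C1 + z^2)


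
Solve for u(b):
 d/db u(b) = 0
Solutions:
 u(b) = C1


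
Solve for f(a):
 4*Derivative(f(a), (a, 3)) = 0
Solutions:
 f(a) = C1 + C2*a + C3*a^2


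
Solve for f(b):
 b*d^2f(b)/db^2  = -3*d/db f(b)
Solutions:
 f(b) = C1 + C2/b^2


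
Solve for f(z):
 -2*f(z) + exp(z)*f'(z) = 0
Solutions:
 f(z) = C1*exp(-2*exp(-z))


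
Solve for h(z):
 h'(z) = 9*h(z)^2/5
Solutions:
 h(z) = -5/(C1 + 9*z)


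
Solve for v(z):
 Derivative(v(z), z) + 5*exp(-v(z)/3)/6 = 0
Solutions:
 v(z) = 3*log(C1 - 5*z/18)


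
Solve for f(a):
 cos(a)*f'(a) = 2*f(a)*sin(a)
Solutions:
 f(a) = C1/cos(a)^2


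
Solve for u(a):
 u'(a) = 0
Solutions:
 u(a) = C1


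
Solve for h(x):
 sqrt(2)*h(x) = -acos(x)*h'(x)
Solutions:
 h(x) = C1*exp(-sqrt(2)*Integral(1/acos(x), x))


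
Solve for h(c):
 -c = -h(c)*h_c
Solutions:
 h(c) = -sqrt(C1 + c^2)
 h(c) = sqrt(C1 + c^2)


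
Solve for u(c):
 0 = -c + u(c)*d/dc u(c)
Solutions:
 u(c) = -sqrt(C1 + c^2)
 u(c) = sqrt(C1 + c^2)


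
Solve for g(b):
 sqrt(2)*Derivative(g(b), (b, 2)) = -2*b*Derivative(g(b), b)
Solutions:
 g(b) = C1 + C2*erf(2^(3/4)*b/2)


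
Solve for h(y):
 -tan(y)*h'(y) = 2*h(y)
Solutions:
 h(y) = C1/sin(y)^2


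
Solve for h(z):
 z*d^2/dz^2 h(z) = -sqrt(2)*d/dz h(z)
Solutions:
 h(z) = C1 + C2*z^(1 - sqrt(2))


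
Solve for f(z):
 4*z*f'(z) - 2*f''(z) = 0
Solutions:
 f(z) = C1 + C2*erfi(z)


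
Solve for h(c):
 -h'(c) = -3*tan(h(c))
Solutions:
 h(c) = pi - asin(C1*exp(3*c))
 h(c) = asin(C1*exp(3*c))


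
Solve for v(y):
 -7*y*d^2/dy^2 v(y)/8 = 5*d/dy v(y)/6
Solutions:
 v(y) = C1 + C2*y^(1/21)


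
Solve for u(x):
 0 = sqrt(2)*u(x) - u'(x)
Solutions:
 u(x) = C1*exp(sqrt(2)*x)


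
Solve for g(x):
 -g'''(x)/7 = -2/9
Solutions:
 g(x) = C1 + C2*x + C3*x^2 + 7*x^3/27


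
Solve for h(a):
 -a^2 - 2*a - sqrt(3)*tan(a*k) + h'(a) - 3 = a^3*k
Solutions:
 h(a) = C1 + a^4*k/4 + a^3/3 + a^2 + 3*a + sqrt(3)*Piecewise((-log(cos(a*k))/k, Ne(k, 0)), (0, True))


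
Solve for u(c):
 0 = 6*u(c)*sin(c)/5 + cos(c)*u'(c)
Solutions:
 u(c) = C1*cos(c)^(6/5)


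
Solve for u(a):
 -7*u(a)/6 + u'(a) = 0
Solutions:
 u(a) = C1*exp(7*a/6)


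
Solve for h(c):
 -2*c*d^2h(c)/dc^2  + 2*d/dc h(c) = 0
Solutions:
 h(c) = C1 + C2*c^2


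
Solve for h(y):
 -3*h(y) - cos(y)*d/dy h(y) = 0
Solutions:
 h(y) = C1*(sin(y) - 1)^(3/2)/(sin(y) + 1)^(3/2)


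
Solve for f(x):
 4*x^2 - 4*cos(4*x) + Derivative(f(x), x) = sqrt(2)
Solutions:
 f(x) = C1 - 4*x^3/3 + sqrt(2)*x + sin(4*x)


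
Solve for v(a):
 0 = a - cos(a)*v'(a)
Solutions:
 v(a) = C1 + Integral(a/cos(a), a)


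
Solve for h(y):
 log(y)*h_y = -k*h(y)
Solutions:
 h(y) = C1*exp(-k*li(y))


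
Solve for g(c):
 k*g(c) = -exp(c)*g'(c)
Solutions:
 g(c) = C1*exp(k*exp(-c))


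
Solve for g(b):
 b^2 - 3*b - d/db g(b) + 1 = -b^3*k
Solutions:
 g(b) = C1 + b^4*k/4 + b^3/3 - 3*b^2/2 + b


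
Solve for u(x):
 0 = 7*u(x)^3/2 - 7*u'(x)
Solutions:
 u(x) = -sqrt(-1/(C1 + x))
 u(x) = sqrt(-1/(C1 + x))


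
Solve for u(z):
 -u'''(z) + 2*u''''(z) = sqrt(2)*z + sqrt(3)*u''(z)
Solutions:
 u(z) = C1 + C2*z + C3*exp(z*(1 - sqrt(1 + 8*sqrt(3)))/4) + C4*exp(z*(1 + sqrt(1 + 8*sqrt(3)))/4) - sqrt(6)*z^3/18 + sqrt(2)*z^2/6


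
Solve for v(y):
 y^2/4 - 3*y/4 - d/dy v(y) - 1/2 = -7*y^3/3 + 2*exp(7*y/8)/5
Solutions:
 v(y) = C1 + 7*y^4/12 + y^3/12 - 3*y^2/8 - y/2 - 16*exp(7*y/8)/35


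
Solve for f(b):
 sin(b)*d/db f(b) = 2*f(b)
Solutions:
 f(b) = C1*(cos(b) - 1)/(cos(b) + 1)


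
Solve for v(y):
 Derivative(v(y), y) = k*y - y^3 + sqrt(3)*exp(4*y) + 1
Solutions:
 v(y) = C1 + k*y^2/2 - y^4/4 + y + sqrt(3)*exp(4*y)/4


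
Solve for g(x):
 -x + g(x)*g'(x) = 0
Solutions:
 g(x) = -sqrt(C1 + x^2)
 g(x) = sqrt(C1 + x^2)


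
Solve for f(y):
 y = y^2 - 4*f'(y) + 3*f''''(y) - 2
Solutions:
 f(y) = C1 + C4*exp(6^(2/3)*y/3) + y^3/12 - y^2/8 - y/2 + (C2*sin(2^(2/3)*3^(1/6)*y/2) + C3*cos(2^(2/3)*3^(1/6)*y/2))*exp(-6^(2/3)*y/6)


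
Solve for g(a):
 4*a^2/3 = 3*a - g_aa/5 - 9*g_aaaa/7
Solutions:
 g(a) = C1 + C2*a + C3*sin(sqrt(35)*a/15) + C4*cos(sqrt(35)*a/15) - 5*a^4/9 + 5*a^3/2 + 300*a^2/7


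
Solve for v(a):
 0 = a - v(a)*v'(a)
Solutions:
 v(a) = -sqrt(C1 + a^2)
 v(a) = sqrt(C1 + a^2)


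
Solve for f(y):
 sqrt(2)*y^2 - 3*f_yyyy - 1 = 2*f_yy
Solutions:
 f(y) = C1 + C2*y + C3*sin(sqrt(6)*y/3) + C4*cos(sqrt(6)*y/3) + sqrt(2)*y^4/24 + y^2*(-3*sqrt(2) - 1)/4


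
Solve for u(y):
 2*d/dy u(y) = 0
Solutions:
 u(y) = C1


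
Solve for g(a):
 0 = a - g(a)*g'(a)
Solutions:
 g(a) = -sqrt(C1 + a^2)
 g(a) = sqrt(C1 + a^2)


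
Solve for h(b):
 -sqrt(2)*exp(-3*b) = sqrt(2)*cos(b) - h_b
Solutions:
 h(b) = C1 + sqrt(2)*sin(b) - sqrt(2)*exp(-3*b)/3


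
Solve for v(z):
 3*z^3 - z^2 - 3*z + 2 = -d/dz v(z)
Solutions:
 v(z) = C1 - 3*z^4/4 + z^3/3 + 3*z^2/2 - 2*z


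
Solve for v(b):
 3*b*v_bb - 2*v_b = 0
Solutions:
 v(b) = C1 + C2*b^(5/3)


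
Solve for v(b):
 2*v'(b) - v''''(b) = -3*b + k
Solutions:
 v(b) = C1 + C4*exp(2^(1/3)*b) - 3*b^2/4 + b*k/2 + (C2*sin(2^(1/3)*sqrt(3)*b/2) + C3*cos(2^(1/3)*sqrt(3)*b/2))*exp(-2^(1/3)*b/2)


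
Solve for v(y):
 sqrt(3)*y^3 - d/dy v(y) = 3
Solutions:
 v(y) = C1 + sqrt(3)*y^4/4 - 3*y


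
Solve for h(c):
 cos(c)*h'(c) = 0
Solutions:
 h(c) = C1


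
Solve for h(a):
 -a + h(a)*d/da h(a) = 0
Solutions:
 h(a) = -sqrt(C1 + a^2)
 h(a) = sqrt(C1 + a^2)


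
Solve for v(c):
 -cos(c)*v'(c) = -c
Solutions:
 v(c) = C1 + Integral(c/cos(c), c)


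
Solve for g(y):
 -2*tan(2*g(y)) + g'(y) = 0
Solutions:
 g(y) = -asin(C1*exp(4*y))/2 + pi/2
 g(y) = asin(C1*exp(4*y))/2


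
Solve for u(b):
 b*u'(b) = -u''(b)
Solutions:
 u(b) = C1 + C2*erf(sqrt(2)*b/2)


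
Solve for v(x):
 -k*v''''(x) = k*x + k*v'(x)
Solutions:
 v(x) = C1 + C4*exp(-x) - x^2/2 + (C2*sin(sqrt(3)*x/2) + C3*cos(sqrt(3)*x/2))*exp(x/2)


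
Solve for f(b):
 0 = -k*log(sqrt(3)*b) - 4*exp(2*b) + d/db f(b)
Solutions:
 f(b) = C1 + b*k*log(b) + b*k*(-1 + log(3)/2) + 2*exp(2*b)


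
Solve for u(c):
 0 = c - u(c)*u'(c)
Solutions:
 u(c) = -sqrt(C1 + c^2)
 u(c) = sqrt(C1 + c^2)


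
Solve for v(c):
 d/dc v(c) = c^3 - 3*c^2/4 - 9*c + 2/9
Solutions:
 v(c) = C1 + c^4/4 - c^3/4 - 9*c^2/2 + 2*c/9


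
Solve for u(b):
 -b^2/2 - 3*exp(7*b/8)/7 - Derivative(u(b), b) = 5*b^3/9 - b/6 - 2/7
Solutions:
 u(b) = C1 - 5*b^4/36 - b^3/6 + b^2/12 + 2*b/7 - 24*exp(7*b/8)/49


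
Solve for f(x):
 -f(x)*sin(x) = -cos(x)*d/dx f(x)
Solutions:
 f(x) = C1/cos(x)


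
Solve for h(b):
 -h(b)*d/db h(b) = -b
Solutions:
 h(b) = -sqrt(C1 + b^2)
 h(b) = sqrt(C1 + b^2)


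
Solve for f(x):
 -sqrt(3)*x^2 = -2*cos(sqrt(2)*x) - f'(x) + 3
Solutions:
 f(x) = C1 + sqrt(3)*x^3/3 + 3*x - sqrt(2)*sin(sqrt(2)*x)


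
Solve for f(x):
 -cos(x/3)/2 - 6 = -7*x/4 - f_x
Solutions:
 f(x) = C1 - 7*x^2/8 + 6*x + 3*sin(x/3)/2


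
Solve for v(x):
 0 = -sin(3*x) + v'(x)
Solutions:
 v(x) = C1 - cos(3*x)/3


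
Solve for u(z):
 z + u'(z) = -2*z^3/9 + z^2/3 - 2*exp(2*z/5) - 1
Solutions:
 u(z) = C1 - z^4/18 + z^3/9 - z^2/2 - z - 5*exp(2*z/5)


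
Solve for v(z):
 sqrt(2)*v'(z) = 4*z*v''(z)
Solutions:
 v(z) = C1 + C2*z^(sqrt(2)/4 + 1)


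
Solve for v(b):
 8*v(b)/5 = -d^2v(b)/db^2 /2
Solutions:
 v(b) = C1*sin(4*sqrt(5)*b/5) + C2*cos(4*sqrt(5)*b/5)


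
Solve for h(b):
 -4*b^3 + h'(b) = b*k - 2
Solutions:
 h(b) = C1 + b^4 + b^2*k/2 - 2*b


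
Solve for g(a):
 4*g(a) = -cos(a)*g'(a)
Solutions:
 g(a) = C1*(sin(a)^2 - 2*sin(a) + 1)/(sin(a)^2 + 2*sin(a) + 1)


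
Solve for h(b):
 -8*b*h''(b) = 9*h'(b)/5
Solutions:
 h(b) = C1 + C2*b^(31/40)


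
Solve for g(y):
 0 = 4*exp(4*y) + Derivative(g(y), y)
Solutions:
 g(y) = C1 - exp(4*y)


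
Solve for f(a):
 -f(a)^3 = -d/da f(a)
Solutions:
 f(a) = -sqrt(2)*sqrt(-1/(C1 + a))/2
 f(a) = sqrt(2)*sqrt(-1/(C1 + a))/2


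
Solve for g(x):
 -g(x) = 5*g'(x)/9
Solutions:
 g(x) = C1*exp(-9*x/5)


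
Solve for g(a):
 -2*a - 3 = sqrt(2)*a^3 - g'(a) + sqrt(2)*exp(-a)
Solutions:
 g(a) = C1 + sqrt(2)*a^4/4 + a^2 + 3*a - sqrt(2)*exp(-a)


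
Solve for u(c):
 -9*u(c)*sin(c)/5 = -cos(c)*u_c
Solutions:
 u(c) = C1/cos(c)^(9/5)


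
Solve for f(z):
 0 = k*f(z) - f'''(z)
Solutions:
 f(z) = C1*exp(k^(1/3)*z) + C2*exp(k^(1/3)*z*(-1 + sqrt(3)*I)/2) + C3*exp(-k^(1/3)*z*(1 + sqrt(3)*I)/2)


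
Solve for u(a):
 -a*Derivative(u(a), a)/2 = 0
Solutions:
 u(a) = C1


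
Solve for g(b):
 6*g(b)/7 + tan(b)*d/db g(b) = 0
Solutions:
 g(b) = C1/sin(b)^(6/7)


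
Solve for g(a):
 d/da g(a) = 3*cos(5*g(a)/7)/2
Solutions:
 -3*a/2 - 7*log(sin(5*g(a)/7) - 1)/10 + 7*log(sin(5*g(a)/7) + 1)/10 = C1


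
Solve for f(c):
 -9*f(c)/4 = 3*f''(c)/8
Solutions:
 f(c) = C1*sin(sqrt(6)*c) + C2*cos(sqrt(6)*c)


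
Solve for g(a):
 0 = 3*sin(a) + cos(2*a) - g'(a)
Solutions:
 g(a) = C1 + sin(2*a)/2 - 3*cos(a)


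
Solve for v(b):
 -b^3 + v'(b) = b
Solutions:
 v(b) = C1 + b^4/4 + b^2/2


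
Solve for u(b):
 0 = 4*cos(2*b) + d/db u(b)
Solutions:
 u(b) = C1 - 2*sin(2*b)


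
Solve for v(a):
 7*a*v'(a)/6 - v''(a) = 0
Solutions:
 v(a) = C1 + C2*erfi(sqrt(21)*a/6)


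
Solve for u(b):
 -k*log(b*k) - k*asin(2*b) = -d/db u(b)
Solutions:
 u(b) = C1 + k*(b*log(b*k) + b*asin(2*b) - b + sqrt(1 - 4*b^2)/2)


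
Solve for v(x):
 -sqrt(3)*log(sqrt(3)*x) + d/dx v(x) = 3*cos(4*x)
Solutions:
 v(x) = C1 + sqrt(3)*x*(log(x) - 1) + sqrt(3)*x*log(3)/2 + 3*sin(4*x)/4


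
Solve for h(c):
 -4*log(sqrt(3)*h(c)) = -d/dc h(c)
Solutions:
 -Integral(1/(2*log(_y) + log(3)), (_y, h(c)))/2 = C1 - c


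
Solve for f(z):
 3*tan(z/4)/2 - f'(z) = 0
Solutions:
 f(z) = C1 - 6*log(cos(z/4))


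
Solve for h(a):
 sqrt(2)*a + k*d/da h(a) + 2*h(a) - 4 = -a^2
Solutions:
 h(a) = C1*exp(-2*a/k) - a^2/2 + a*k/2 - sqrt(2)*a/2 - k^2/4 + sqrt(2)*k/4 + 2


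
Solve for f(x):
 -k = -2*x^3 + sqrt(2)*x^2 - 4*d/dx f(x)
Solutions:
 f(x) = C1 + k*x/4 - x^4/8 + sqrt(2)*x^3/12


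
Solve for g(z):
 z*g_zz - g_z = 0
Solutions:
 g(z) = C1 + C2*z^2


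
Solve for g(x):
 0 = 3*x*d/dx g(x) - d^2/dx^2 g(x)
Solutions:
 g(x) = C1 + C2*erfi(sqrt(6)*x/2)


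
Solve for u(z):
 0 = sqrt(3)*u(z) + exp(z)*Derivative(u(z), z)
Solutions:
 u(z) = C1*exp(sqrt(3)*exp(-z))


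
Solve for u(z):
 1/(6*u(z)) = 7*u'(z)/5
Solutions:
 u(z) = -sqrt(C1 + 105*z)/21
 u(z) = sqrt(C1 + 105*z)/21


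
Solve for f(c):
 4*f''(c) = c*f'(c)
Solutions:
 f(c) = C1 + C2*erfi(sqrt(2)*c/4)


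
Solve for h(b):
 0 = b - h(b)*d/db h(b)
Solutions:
 h(b) = -sqrt(C1 + b^2)
 h(b) = sqrt(C1 + b^2)


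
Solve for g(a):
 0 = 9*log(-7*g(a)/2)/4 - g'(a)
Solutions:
 -4*Integral(1/(log(-_y) - log(2) + log(7)), (_y, g(a)))/9 = C1 - a
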